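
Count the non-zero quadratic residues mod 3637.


For prime p, the number of non-zero quadratic residues is (p-1)/2.
= (3637-1)/2
= 1818

1818


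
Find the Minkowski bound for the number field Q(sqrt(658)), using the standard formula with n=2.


d = 658, d mod 4 = 2, so disc(K) = 4d = 2632; |disc(K)| = 2632
Real quadratic field, so n = 2, s = r2 = 0, r1 = 2
M = (n!/n^n) * (4/pi)^s * sqrt(|disc(K)|) = (2!/2^2) * (4/pi)^0 * sqrt(2632)
= 0.5 * 1.000000 * 51.303021
= 25.6515

25.6515


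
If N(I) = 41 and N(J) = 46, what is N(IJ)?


N(IJ) = N(I) * N(J)
= 41 * 46
= 1886

1886


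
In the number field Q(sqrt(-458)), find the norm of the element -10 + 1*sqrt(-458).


N(a + b*sqrt(d)) = a^2 - d*b^2
= (-10)^2 - (-458)*(1)^2
= 100 + 458
= 558

558


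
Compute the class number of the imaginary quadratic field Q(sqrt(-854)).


K = Q(sqrt(-854)). d mod 4 = 2, so D = disc(K) = 4d = -3416
h(K) equals the number of primitive reduced positive-definite forms (a, b, c) = a*x^2 + b*x*y + c*y^2 with b^2 - 4ac = D,
where reduced means |b| <= a <= c, with b >= 0 whenever |b| = a or a = c, and primitive means gcd(a, b, c) = 1.
Reduced forces 3a^2 <= |D| = 3416, so 1 <= a <= 33; b must have the parity of D, and c = (b^2 - D)/(4a) must be an integer >= a.
Enumerate a = 1..33, b in [-a, a]:
  a=1: (1, 0, 854)  [1]
  a=2: (2, 0, 427)  [1]
  a=3: (3, -2, 285), (3, 2, 285)  [2]
  a=4: none
  a=5: (5, -2, 171), (5, 2, 171)  [2]
  a=6: (6, -4, 143), (6, 4, 143)  [2]
  a=7: (7, 0, 122)  [1]
  a=8: none
  a=9: (9, -2, 95), (9, 2, 95)  [2]
  a=10: (10, -8, 87), (10, 8, 87)  [2]
  a=11: (11, -4, 78), (11, 4, 78)  [2]
  a=12: none
  a=13: (13, -4, 66), (13, 4, 66)  [2]
  a=14: (14, 0, 61)  [1]
  a=15: (15, -8, 58), (15, -2, 57), (15, 2, 57), (15, 8, 58)  [4]
  a=16: none
  a=17: (17, -16, 54), (17, 16, 54)  [2]
  a=18: (18, -16, 51), (18, 16, 51)  [2]
  a=19: (19, -2, 45), (19, 2, 45)  [2]
  a=20: none
  a=21: (21, -14, 43), (21, 14, 43)  [2]
  a=22: (22, -4, 39), (22, 4, 39)  [2]
  a=23..24: none
  a=25: (25, -22, 39), (25, 22, 39)  [2]
  a=26: (26, -4, 33), (26, 4, 33)  [2]
  a=27: (27, -16, 34), (27, 16, 34)  [2]
  a=28: none
  a=29: (29, -8, 30), (29, 8, 30)  [2]
  a=30: (30, -28, 35), (30, 28, 35)  [2]
  a=31: (31, -26, 33), (31, 26, 33)  [2]
  a=32..33: none
Total reduced forms: 1 + 1 + 2 + 2 + 2 + 1 + 2 + 2 + 2 + 2 + 1 + 4 + 2 + 2 + 2 + 2 + 2 + 2 + 2 + 2 + 2 + 2 + 2 = 44
h = 44

44


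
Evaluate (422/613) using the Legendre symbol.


p = 613 is prime, so compute (422/613) with the reciprocity algorithm (Jacobi-symbol steps: pull out 2s via (2/n), flip via reciprocity, reduce):
  pull out 2: (2/613) = -1  (since 613 mod 8 = 5)
  reciprocity: (211/613) -> +(613/211)
  reduce: (191/211)
  reciprocity: (191/211) -> -(211/191)
  reduce: (20/191)
  pull out 2: (2/191) = +1  (since 191 mod 8 = 7)
  pull out 2: (2/191) = +1  (since 191 mod 8 = 7)
  reciprocity: (5/191) -> +(191/5)
  reduce: (1/5)
  (1/5) = 1
Product of signs = 1
(422/613) = 1

1


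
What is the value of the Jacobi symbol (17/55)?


Compute (17/55) via quadratic reciprocity:
  reciprocity: (17/55) -> +(55/17)
  reduce: (4/17)
  pull out 2: (2/17) = +1  (since 17 mod 8 = 1)
  pull out 2: (2/17) = +1  (since 17 mod 8 = 1)
  (1/17) = 1
Product of signs = 1

1


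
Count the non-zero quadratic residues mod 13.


For prime p, the number of non-zero quadratic residues is (p-1)/2.
= (13-1)/2
= 6

6


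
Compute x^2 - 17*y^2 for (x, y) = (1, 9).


x^2 - d*y^2
= 1^2 - 17*9^2
= 1 - 1377
= -1376

-1376


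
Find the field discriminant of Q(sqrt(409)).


For K = Q(sqrt(d)) with d squarefree: disc(K) = d if d = 1 mod 4, and disc(K) = 4d if d = 2 or 3 mod 4.
Here d = 409, and d mod 4 = 1.
d = 1 mod 4 (O_K = Z[(1+sqrt(d))/2]), so disc(K) = d = 409

409


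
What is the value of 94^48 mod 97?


p = 97 is prime and the exponent is (p-1)/2 = 48, so by Euler's criterion 94^48 = (94/97) = +1 or -1 mod 97.
Compute by square-and-multiply:
  48 = 32 + 16 (binary 110000)
  Repeated squaring mod 97: 94^1 = 94, 94^2 = 9, 94^4 = 81, 94^8 = 62, 94^16 = 61, 94^32 = 35
  94^48 = 94^32 * 94^16 = 35 * 61 mod 97
    35 * 61 = 2135 = 1 mod 97
  94^48 = 1 mod 97
Result 1: 94 is a quadratic residue mod 97.
94^48 mod 97 = 1

1


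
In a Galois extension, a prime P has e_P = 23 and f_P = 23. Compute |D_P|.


|D_P| = e * f
= 23 * 23
= 529

529


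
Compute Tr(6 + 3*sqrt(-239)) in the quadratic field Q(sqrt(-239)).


Tr(a + b*sqrt(d)) = (a + b*sqrt(d)) + (a - b*sqrt(d)) = 2a
= 2 * (6)
= 12

12


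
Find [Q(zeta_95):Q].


The degree equals Euler's totient phi(95).
95 = 5 * 19
phi(95) = 72

72


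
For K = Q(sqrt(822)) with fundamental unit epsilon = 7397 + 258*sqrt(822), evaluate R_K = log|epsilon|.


epsilon = 7397 + 258*sqrt(822)
= 14793.9999
R = ln(14793.9999)
= 9.6020

9.6020


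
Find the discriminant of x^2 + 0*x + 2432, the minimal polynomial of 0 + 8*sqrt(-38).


The element 0 + 8*sqrt(-38) has minimal polynomial:
x^2 + 0*x + 2432
Discriminant = (0)^2 - 4*(2432)
= 0 - 9728
= -9728

-9728


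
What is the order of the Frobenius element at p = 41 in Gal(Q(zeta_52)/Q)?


The Frobenius at p in Gal(Q(zeta_n)/Q) = (Z/nZ)* is the class of p, so its order is ord_52(41), the smallest k >= 1 with 41^k = 1 mod 52.
n = 52 = 2^2 * 13, phi(52) = 24; the order divides phi(n).
Divisors of 24: 1, 2, 3, 4, 6, 8, 12, 24
Repeated squaring mod 52: 41^1 = 41, 41^2 = 17, 41^4 = 29, 41^8 = 9, 41^16 = 29
Test divisors in increasing order:
  k=1: 41^1 = 41 mod 52
  k=2: 41^2 = 17 mod 52
  k=3: 41^3 = 17 * 41 = 21 mod 52
  k=4: 41^4 = 29 mod 52
  k=6: 41^6 = 29 * 17 = 25 mod 52
  k=8: 41^8 = 9 mod 52
  k=12: 41^12 = 9 * 29 = 1 mod 52  <- first divisor giving 1
Order = 12

12


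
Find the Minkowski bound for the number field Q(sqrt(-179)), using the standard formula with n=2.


d = -179, d mod 4 = 1, so disc(K) = d = -179; |disc(K)| = 179
Imaginary quadratic field, so n = 2, s = r2 = 1, r1 = 0
M = (n!/n^n) * (4/pi)^s * sqrt(|disc(K)|) = (2!/2^2) * (4/pi)^1 * sqrt(179)
= 0.5 * 1.273240 * 13.379088
= 8.5174

8.5174


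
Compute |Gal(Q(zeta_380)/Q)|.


|Gal(Q(zeta_380)/Q)| = phi(380)
= 144

144


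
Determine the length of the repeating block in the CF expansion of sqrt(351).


Run the CF algorithm for sqrt(351).
a_0 = floor(sqrt(351)) = 18; set m_0=0, q_0=1.
Recurrence: m' = q*a - m,  q' = (d - m'^2)/q,  a' = floor((a_0 + m')/q').
  step 1: m=18, q=27, a=1
  step 2: m=9, q=10, a=2
  step 3: m=11, q=23, a=1
  step 4: m=12, q=9, a=3
  step 5: m=15, q=14, a=2
  step 6: m=13, q=13, a=2
  step 7: m=13, q=14, a=2
  step 8: m=15, q=9, a=3
  step 9: m=12, q=23, a=1
  step 10: m=11, q=10, a=2
  step 11: m=9, q=27, a=1
  step 12: m=18, q=1, a=36
a_12 = 2*a_0 = 36, so the period closes here.
sqrt(351) = [18; 1, 2, 1, 3, 2, 2, 2, 3, 1, 2, 1, 36]
Period length = 12

12


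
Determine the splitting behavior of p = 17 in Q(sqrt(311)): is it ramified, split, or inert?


K = Q(sqrt(311)). Since d mod 4 = 3, disc(K) = 1244.
Check p | disc: 1244 mod 17 = 3.
p does not divide disc. Compute Legendre symbol (d/p):
5^((17-1)/2) mod 17 = -1
(d/p) = -1, so p is inert: (p) stays prime with e=1, f=2, g=1.
Therefore p is inert.

inert


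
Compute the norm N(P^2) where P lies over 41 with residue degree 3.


N(P^a) = p^(a*f)
= 41^(2*3)
= 41^6
= 4750104241

4750104241


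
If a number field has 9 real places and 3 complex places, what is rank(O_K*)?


By Dirichlet's unit theorem:
rank = r1 + r2 - 1
= 9 + 3 - 1
= 11

11


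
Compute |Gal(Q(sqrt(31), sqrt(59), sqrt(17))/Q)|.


The 3 square roots of distinct primes are multiplicatively independent over Q,
so [K:Q] = 2^3 and Gal(K/Q) is isomorphic to (Z/2Z)^3.
|Gal| = 2^3 = 8

8


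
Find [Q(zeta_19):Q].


The degree equals Euler's totient phi(19).
19 = 19
phi(19) = 18

18


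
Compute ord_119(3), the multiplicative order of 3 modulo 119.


We want ord_119(3), the smallest k >= 1 with 3^k = 1 mod 119.
n = 119 = 7 * 17, phi(119) = 96; the order divides phi(n).
Divisors of 96: 1, 2, 3, 4, 6, 8, 12, 16, 24, 32, 48, 96
Repeated squaring mod 119: 3^1 = 3, 3^2 = 9, 3^4 = 81, 3^8 = 16, 3^16 = 18, 3^32 = 86, 3^64 = 18
Test divisors in increasing order:
  k=1: 3^1 = 3 mod 119
  k=2: 3^2 = 9 mod 119
  k=3: 3^3 = 9 * 3 = 27 mod 119
  k=4: 3^4 = 81 mod 119
  k=6: 3^6 = 81 * 9 = 15 mod 119
  k=8: 3^8 = 16 mod 119
  k=12: 3^12 = 16 * 81 = 106 mod 119
  k=16: 3^16 = 18 mod 119
  k=24: 3^24 = 18 * 16 = 50 mod 119
  k=32: 3^32 = 86 mod 119
  k=48: 3^48 = 86 * 18 = 1 mod 119  <- first divisor giving 1
Order = 48

48


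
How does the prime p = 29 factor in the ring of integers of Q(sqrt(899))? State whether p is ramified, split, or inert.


K = Q(sqrt(899)). Since d mod 4 = 3, disc(K) = 3596.
Check p | disc: 3596 mod 29 = 0.
p divides disc, so p ramifies: (p) = P^2 with e=2, f=1, g=1.
Therefore p is ramified.

ramified


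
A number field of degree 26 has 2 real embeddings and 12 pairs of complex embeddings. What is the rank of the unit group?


By Dirichlet's unit theorem:
rank = r1 + r2 - 1
= 2 + 12 - 1
= 13

13


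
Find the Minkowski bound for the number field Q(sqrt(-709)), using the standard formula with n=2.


d = -709, d mod 4 = 3, so disc(K) = 4d = -2836; |disc(K)| = 2836
Imaginary quadratic field, so n = 2, s = r2 = 1, r1 = 0
M = (n!/n^n) * (4/pi)^s * sqrt(|disc(K)|) = (2!/2^2) * (4/pi)^1 * sqrt(2836)
= 0.5 * 1.273240 * 53.254108
= 33.9026

33.9026


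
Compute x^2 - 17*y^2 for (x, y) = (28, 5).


x^2 - d*y^2
= 28^2 - 17*5^2
= 784 - 425
= 359

359


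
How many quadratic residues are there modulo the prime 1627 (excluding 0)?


For prime p, the number of non-zero quadratic residues is (p-1)/2.
= (1627-1)/2
= 813

813


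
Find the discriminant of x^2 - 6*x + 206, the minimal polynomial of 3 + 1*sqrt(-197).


The element 3 + 1*sqrt(-197) has minimal polynomial:
x^2 - 6*x + 206
Discriminant = (-6)^2 - 4*(206)
= 36 - 824
= -788

-788


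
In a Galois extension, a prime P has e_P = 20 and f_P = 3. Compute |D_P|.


|D_P| = e * f
= 20 * 3
= 60

60


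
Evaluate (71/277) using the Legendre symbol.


p = 277 is prime, so compute (71/277) with the reciprocity algorithm (Jacobi-symbol steps: pull out 2s via (2/n), flip via reciprocity, reduce):
  reciprocity: (71/277) -> +(277/71)
  reduce: (64/71)
  pull out 2: (2/71) = +1  (since 71 mod 8 = 7)
  pull out 2: (2/71) = +1  (since 71 mod 8 = 7)
  pull out 2: (2/71) = +1  (since 71 mod 8 = 7)
  pull out 2: (2/71) = +1  (since 71 mod 8 = 7)
  pull out 2: (2/71) = +1  (since 71 mod 8 = 7)
  pull out 2: (2/71) = +1  (since 71 mod 8 = 7)
  (1/71) = 1
Product of signs = 1
(71/277) = 1

1


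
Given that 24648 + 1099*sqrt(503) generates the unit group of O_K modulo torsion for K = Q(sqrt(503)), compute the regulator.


epsilon = 24648 + 1099*sqrt(503)
= 49296.0000
R = ln(49296.0000)
= 10.8056

10.8056


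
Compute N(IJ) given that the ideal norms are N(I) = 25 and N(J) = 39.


N(IJ) = N(I) * N(J)
= 25 * 39
= 975

975


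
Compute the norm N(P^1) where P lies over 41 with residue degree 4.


N(P^a) = p^(a*f)
= 41^(1*4)
= 41^4
= 2825761

2825761


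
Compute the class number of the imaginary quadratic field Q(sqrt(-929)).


K = Q(sqrt(-929)). d mod 4 = 3, so D = disc(K) = 4d = -3716
h(K) equals the number of primitive reduced positive-definite forms (a, b, c) = a*x^2 + b*x*y + c*y^2 with b^2 - 4ac = D,
where reduced means |b| <= a <= c, with b >= 0 whenever |b| = a or a = c, and primitive means gcd(a, b, c) = 1.
Reduced forces 3a^2 <= |D| = 3716, so 1 <= a <= 35; b must have the parity of D, and c = (b^2 - D)/(4a) must be an integer >= a.
Enumerate a = 1..35, b in [-a, a]:
  a=1: (1, 0, 929)  [1]
  a=2: (2, 2, 465)  [1]
  a=3: (3, -2, 310), (3, 2, 310)  [2]
  a=4: none
  a=5: (5, -2, 186), (5, 2, 186)  [2]
  a=6: (6, -2, 155), (6, 2, 155)  [2]
  a=7: (7, -6, 134), (7, 6, 134)  [2]
  a=8: none
  a=9: (9, -8, 105), (9, 8, 105)  [2]
  a=10: (10, -2, 93), (10, 2, 93)  [2]
  a=11..13: none
  a=14: (14, -6, 67), (14, 6, 67)  [2]
  a=15: (15, -8, 63), (15, -2, 62), (15, 2, 62), (15, 8, 63)  [4]
  a=16..17: none
  a=18: (18, -10, 53), (18, 10, 53)  [2]
  a=19..20: none
  a=21: (21, -20, 49), (21, -8, 45), (21, 8, 45), (21, 20, 49)  [4]
  a=22..24: none
  a=25: (25, -22, 42), (25, 22, 42)  [2]
  a=26: none
  a=27: (27, -8, 35), (27, 8, 35)  [2]
  a=28: none
  a=29: (29, -24, 37), (29, 24, 37)  [2]
  a=30: (30, -22, 35), (30, -2, 31), (30, 2, 31), (30, 22, 35)  [4]
  a=31..35: none
Total reduced forms: 1 + 1 + 2 + 2 + 2 + 2 + 2 + 2 + 2 + 4 + 2 + 4 + 2 + 2 + 2 + 4 = 36
h = 36

36


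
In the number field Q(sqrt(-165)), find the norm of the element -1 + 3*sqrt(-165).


N(a + b*sqrt(d)) = a^2 - d*b^2
= (-1)^2 - (-165)*(3)^2
= 1 + 1485
= 1486

1486


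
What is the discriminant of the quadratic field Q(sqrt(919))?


For K = Q(sqrt(d)) with d squarefree: disc(K) = d if d = 1 mod 4, and disc(K) = 4d if d = 2 or 3 mod 4.
Here d = 919, and d mod 4 = 3.
d = 3 mod 4, not 1 (O_K = Z[sqrt(d)]), so disc(K) = 4d = 4 * (919) = 3676

3676


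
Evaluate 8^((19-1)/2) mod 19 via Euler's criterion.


p = 19 is prime and the exponent is (p-1)/2 = 9, so by Euler's criterion 8^9 = (8/19) = +1 or -1 mod 19.
Compute by square-and-multiply:
  9 = 8 + 1 (binary 1001)
  Repeated squaring mod 19: 8^1 = 8, 8^2 = 7, 8^4 = 11, 8^8 = 7
  8^9 = 8^8 * 8^1 = 7 * 8 mod 19
    7 * 8 = 56 = 18 mod 19
  8^9 = 18 mod 19
Result 18 = p - 1 = -1 mod 19: 8 is a quadratic non-residue mod 19. As a residue in [0, p-1] the value is 18.
8^9 mod 19 = 18

18


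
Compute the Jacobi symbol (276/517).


Compute (276/517) via quadratic reciprocity:
  pull out 2: (2/517) = -1  (since 517 mod 8 = 5)
  pull out 2: (2/517) = -1  (since 517 mod 8 = 5)
  reciprocity: (69/517) -> +(517/69)
  reduce: (34/69)
  pull out 2: (2/69) = -1  (since 69 mod 8 = 5)
  reciprocity: (17/69) -> +(69/17)
  reduce: (1/17)
  (1/17) = 1
Product of signs = -1

-1


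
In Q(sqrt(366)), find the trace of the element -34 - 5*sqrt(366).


Tr(a + b*sqrt(d)) = (a + b*sqrt(d)) + (a - b*sqrt(d)) = 2a
= 2 * (-34)
= -68

-68


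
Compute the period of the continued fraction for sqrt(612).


Run the CF algorithm for sqrt(612).
a_0 = floor(sqrt(612)) = 24; set m_0=0, q_0=1.
Recurrence: m' = q*a - m,  q' = (d - m'^2)/q,  a' = floor((a_0 + m')/q').
  step 1: m=24, q=36, a=1
  step 2: m=12, q=13, a=2
  step 3: m=14, q=32, a=1
  step 4: m=18, q=9, a=4
  step 5: m=18, q=32, a=1
  step 6: m=14, q=13, a=2
  step 7: m=12, q=36, a=1
  step 8: m=24, q=1, a=48
a_8 = 2*a_0 = 48, so the period closes here.
sqrt(612) = [24; 1, 2, 1, 4, 1, 2, 1, 48]
Period length = 8

8


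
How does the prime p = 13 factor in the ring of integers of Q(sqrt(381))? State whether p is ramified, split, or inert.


K = Q(sqrt(381)). Since d mod 4 = 1, disc(K) = 381.
Check p | disc: 381 mod 13 = 4.
p does not divide disc. Compute Legendre symbol (d/p):
4^((13-1)/2) mod 13 = 1
(d/p) = 1, so p splits: (p) = P*P' with e=1, f=1, g=2.
Therefore p is split.

split


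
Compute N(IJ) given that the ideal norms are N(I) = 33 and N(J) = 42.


N(IJ) = N(I) * N(J)
= 33 * 42
= 1386

1386


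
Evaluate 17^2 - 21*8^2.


x^2 - d*y^2
= 17^2 - 21*8^2
= 289 - 1344
= -1055

-1055


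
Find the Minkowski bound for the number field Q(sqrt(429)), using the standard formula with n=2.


d = 429, d mod 4 = 1, so disc(K) = d = 429; |disc(K)| = 429
Real quadratic field, so n = 2, s = r2 = 0, r1 = 2
M = (n!/n^n) * (4/pi)^s * sqrt(|disc(K)|) = (2!/2^2) * (4/pi)^0 * sqrt(429)
= 0.5 * 1.000000 * 20.712315
= 10.3562

10.3562


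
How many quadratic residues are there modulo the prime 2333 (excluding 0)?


For prime p, the number of non-zero quadratic residues is (p-1)/2.
= (2333-1)/2
= 1166

1166


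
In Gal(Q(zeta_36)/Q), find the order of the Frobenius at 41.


The Frobenius at p in Gal(Q(zeta_n)/Q) = (Z/nZ)* is the class of p, so its order is ord_36(41), the smallest k >= 1 with 41^k = 1 mod 36.
n = 36 = 2^2 * 3^2, phi(36) = 12; the order divides phi(n).
Divisors of 12: 1, 2, 3, 4, 6, 12
Repeated squaring mod 36: 41^1 = 5, 41^2 = 25, 41^4 = 13, 41^8 = 25
Test divisors in increasing order:
  k=1: 41^1 = 5 mod 36
  k=2: 41^2 = 25 mod 36
  k=3: 41^3 = 25 * 5 = 17 mod 36
  k=4: 41^4 = 13 mod 36
  k=6: 41^6 = 13 * 25 = 1 mod 36  <- first divisor giving 1
Order = 6

6


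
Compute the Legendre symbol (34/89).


p = 89 is prime, so compute (34/89) with the reciprocity algorithm (Jacobi-symbol steps: pull out 2s via (2/n), flip via reciprocity, reduce):
  pull out 2: (2/89) = +1  (since 89 mod 8 = 1)
  reciprocity: (17/89) -> +(89/17)
  reduce: (4/17)
  pull out 2: (2/17) = +1  (since 17 mod 8 = 1)
  pull out 2: (2/17) = +1  (since 17 mod 8 = 1)
  (1/17) = 1
Product of signs = 1
(34/89) = 1

1


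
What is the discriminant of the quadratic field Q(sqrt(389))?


For K = Q(sqrt(d)) with d squarefree: disc(K) = d if d = 1 mod 4, and disc(K) = 4d if d = 2 or 3 mod 4.
Here d = 389, and d mod 4 = 1.
d = 1 mod 4 (O_K = Z[(1+sqrt(d))/2]), so disc(K) = d = 389

389


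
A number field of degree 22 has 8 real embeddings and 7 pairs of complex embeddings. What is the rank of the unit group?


By Dirichlet's unit theorem:
rank = r1 + r2 - 1
= 8 + 7 - 1
= 14

14


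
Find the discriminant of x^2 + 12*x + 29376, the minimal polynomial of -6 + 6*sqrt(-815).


The element -6 + 6*sqrt(-815) has minimal polynomial:
x^2 + 12*x + 29376
Discriminant = (12)^2 - 4*(29376)
= 144 - 117504
= -117360

-117360


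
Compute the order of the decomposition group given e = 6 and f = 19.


|D_P| = e * f
= 6 * 19
= 114

114


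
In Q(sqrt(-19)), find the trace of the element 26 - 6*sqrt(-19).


Tr(a + b*sqrt(d)) = (a + b*sqrt(d)) + (a - b*sqrt(d)) = 2a
= 2 * (26)
= 52

52


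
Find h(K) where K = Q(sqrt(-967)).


K = Q(sqrt(-967)). d mod 4 = 1, so D = disc(K) = d = -967
h(K) equals the number of primitive reduced positive-definite forms (a, b, c) = a*x^2 + b*x*y + c*y^2 with b^2 - 4ac = D,
where reduced means |b| <= a <= c, with b >= 0 whenever |b| = a or a = c, and primitive means gcd(a, b, c) = 1.
Reduced forces 3a^2 <= |D| = 967, so 1 <= a <= 17; b must have the parity of D, and c = (b^2 - D)/(4a) must be an integer >= a.
Enumerate a = 1..17, b in [-a, a]:
  a=1: (1, 1, 242)  [1]
  a=2: (2, -1, 121), (2, 1, 121)  [2]
  a=3: none
  a=4: (4, -3, 61), (4, 3, 61)  [2]
  a=5..7: none
  a=8: (8, -5, 31), (8, 5, 31)  [2]
  a=9..10: none
  a=11: (11, -1, 22), (11, 1, 22)  [2]
  a=12..15: none
  a=16: (16, -11, 17), (16, 11, 17)  [2]
  a=17: none
Total reduced forms: 1 + 2 + 2 + 2 + 2 + 2 = 11
h = 11

11


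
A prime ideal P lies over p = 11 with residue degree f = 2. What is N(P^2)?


N(P^a) = p^(a*f)
= 11^(2*2)
= 11^4
= 14641

14641


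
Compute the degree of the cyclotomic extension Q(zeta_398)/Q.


The degree equals Euler's totient phi(398).
398 = 2 * 199
phi(398) = 198

198


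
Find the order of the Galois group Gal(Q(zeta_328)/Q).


|Gal(Q(zeta_328)/Q)| = phi(328)
= 160

160


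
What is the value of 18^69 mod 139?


p = 139 is prime and the exponent is (p-1)/2 = 69, so by Euler's criterion 18^69 = (18/139) = +1 or -1 mod 139.
Compute by square-and-multiply:
  69 = 64 + 4 + 1 (binary 1000101)
  Repeated squaring mod 139: 18^1 = 18, 18^2 = 46, 18^4 = 31, 18^8 = 127, 18^16 = 5, 18^32 = 25, 18^64 = 69
  18^69 = 18^64 * 18^4 * 18^1 = 69 * 31 * 18 mod 139
    69 * 31 = 2139 = 54 mod 139
    54 * 18 = 972 = 138 mod 139
  18^69 = 138 mod 139
Result 138 = p - 1 = -1 mod 139: 18 is a quadratic non-residue mod 139. As a residue in [0, p-1] the value is 138.
18^69 mod 139 = 138

138


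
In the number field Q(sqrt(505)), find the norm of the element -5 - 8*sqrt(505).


N(a + b*sqrt(d)) = a^2 - d*b^2
= (-5)^2 - (505)*(-8)^2
= 25 - 32320
= -32295

-32295


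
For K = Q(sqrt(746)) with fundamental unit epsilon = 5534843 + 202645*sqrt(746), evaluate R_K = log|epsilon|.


epsilon = 5534843 + 202645*sqrt(746)
= 1.1070e+07
R = ln(1.1070e+07)
= 16.2197

16.2197


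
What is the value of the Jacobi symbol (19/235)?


Compute (19/235) via quadratic reciprocity:
  reciprocity: (19/235) -> -(235/19)
  reduce: (7/19)
  reciprocity: (7/19) -> -(19/7)
  reduce: (5/7)
  reciprocity: (5/7) -> +(7/5)
  reduce: (2/5)
  pull out 2: (2/5) = -1  (since 5 mod 8 = 5)
  (1/5) = 1
Product of signs = -1

-1


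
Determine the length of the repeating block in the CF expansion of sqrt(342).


Run the CF algorithm for sqrt(342).
a_0 = floor(sqrt(342)) = 18; set m_0=0, q_0=1.
Recurrence: m' = q*a - m,  q' = (d - m'^2)/q,  a' = floor((a_0 + m')/q').
  step 1: m=18, q=18, a=2
  step 2: m=18, q=1, a=36
a_2 = 2*a_0 = 36, so the period closes here.
sqrt(342) = [18; 2, 36]
Period length = 2

2


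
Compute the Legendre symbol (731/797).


p = 797 is prime, so compute (731/797) with the reciprocity algorithm (Jacobi-symbol steps: pull out 2s via (2/n), flip via reciprocity, reduce):
  reciprocity: (731/797) -> +(797/731)
  reduce: (66/731)
  pull out 2: (2/731) = -1  (since 731 mod 8 = 3)
  reciprocity: (33/731) -> +(731/33)
  reduce: (5/33)
  reciprocity: (5/33) -> +(33/5)
  reduce: (3/5)
  reciprocity: (3/5) -> +(5/3)
  reduce: (2/3)
  pull out 2: (2/3) = -1  (since 3 mod 8 = 3)
  (1/3) = 1
Product of signs = 1
(731/797) = 1

1


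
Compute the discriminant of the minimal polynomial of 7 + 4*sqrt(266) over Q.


The element 7 + 4*sqrt(266) has minimal polynomial:
x^2 - 14*x - 4207
Discriminant = (-14)^2 - 4*(-4207)
= 196 + 16828
= 17024

17024


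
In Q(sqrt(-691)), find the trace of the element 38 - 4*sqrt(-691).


Tr(a + b*sqrt(d)) = (a + b*sqrt(d)) + (a - b*sqrt(d)) = 2a
= 2 * (38)
= 76

76


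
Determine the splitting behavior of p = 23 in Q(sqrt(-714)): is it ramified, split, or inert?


K = Q(sqrt(-714)). Since d mod 4 = 2, disc(K) = -2856.
Check p | disc: -2856 mod 23 = 19.
p does not divide disc. Compute Legendre symbol (d/p):
22^((23-1)/2) mod 23 = -1
(d/p) = -1, so p is inert: (p) stays prime with e=1, f=2, g=1.
Therefore p is inert.

inert


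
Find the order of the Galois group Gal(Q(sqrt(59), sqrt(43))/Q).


The 2 square roots of distinct primes are multiplicatively independent over Q,
so [K:Q] = 2^2 and Gal(K/Q) is isomorphic to (Z/2Z)^2.
|Gal| = 2^2 = 4

4


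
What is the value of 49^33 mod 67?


p = 67 is prime and the exponent is (p-1)/2 = 33, so by Euler's criterion 49^33 = (49/67) = +1 or -1 mod 67.
Compute by square-and-multiply:
  33 = 32 + 1 (binary 100001)
  Repeated squaring mod 67: 49^1 = 49, 49^2 = 56, 49^4 = 54, 49^8 = 35, 49^16 = 19, 49^32 = 26
  49^33 = 49^32 * 49^1 = 26 * 49 mod 67
    26 * 49 = 1274 = 1 mod 67
  49^33 = 1 mod 67
Result 1: 49 is a quadratic residue mod 67.
49^33 mod 67 = 1

1


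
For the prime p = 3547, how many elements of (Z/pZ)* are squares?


For prime p, the number of non-zero quadratic residues is (p-1)/2.
= (3547-1)/2
= 1773

1773


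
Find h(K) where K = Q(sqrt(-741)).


K = Q(sqrt(-741)). d mod 4 = 3, so D = disc(K) = 4d = -2964
h(K) equals the number of primitive reduced positive-definite forms (a, b, c) = a*x^2 + b*x*y + c*y^2 with b^2 - 4ac = D,
where reduced means |b| <= a <= c, with b >= 0 whenever |b| = a or a = c, and primitive means gcd(a, b, c) = 1.
Reduced forces 3a^2 <= |D| = 2964, so 1 <= a <= 31; b must have the parity of D, and c = (b^2 - D)/(4a) must be an integer >= a.
Enumerate a = 1..31, b in [-a, a]:
  a=1: (1, 0, 741)  [1]
  a=2: (2, 2, 371)  [1]
  a=3: (3, 0, 247)  [1]
  a=4: none
  a=5: (5, -4, 149), (5, 4, 149)  [2]
  a=6: (6, 6, 125)  [1]
  a=7: (7, -2, 106), (7, 2, 106)  [2]
  a=8..9: none
  a=10: (10, -6, 75), (10, 6, 75)  [2]
  a=11..12: none
  a=13: (13, 0, 57)  [1]
  a=14: (14, -2, 53), (14, 2, 53)  [2]
  a=15: (15, -6, 50), (15, 6, 50)  [2]
  a=16..18: none
  a=19: (19, 0, 39)  [1]
  a=20: none
  a=21: (21, -12, 37), (21, 12, 37)  [2]
  a=22: none
  a=23: (23, -16, 35), (23, 16, 35)  [2]
  a=24: none
  a=25: (25, -6, 30), (25, 6, 30)  [2]
  a=26: (26, 26, 35)  [1]
  a=27..28: none
  a=29: (29, 20, 29)  [1]
  a=30..31: none
Total reduced forms: 1 + 1 + 1 + 2 + 1 + 2 + 2 + 1 + 2 + 2 + 1 + 2 + 2 + 2 + 1 + 1 = 24
h = 24

24


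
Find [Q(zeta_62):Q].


The degree equals Euler's totient phi(62).
62 = 2 * 31
phi(62) = 30

30


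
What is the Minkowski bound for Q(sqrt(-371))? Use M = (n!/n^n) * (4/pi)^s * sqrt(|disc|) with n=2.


d = -371, d mod 4 = 1, so disc(K) = d = -371; |disc(K)| = 371
Imaginary quadratic field, so n = 2, s = r2 = 1, r1 = 0
M = (n!/n^n) * (4/pi)^s * sqrt(|disc(K)|) = (2!/2^2) * (4/pi)^1 * sqrt(371)
= 0.5 * 1.273240 * 19.261360
= 12.2622

12.2622


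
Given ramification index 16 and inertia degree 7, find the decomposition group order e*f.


|D_P| = e * f
= 16 * 7
= 112

112


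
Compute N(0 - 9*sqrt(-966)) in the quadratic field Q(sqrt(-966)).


N(a + b*sqrt(d)) = a^2 - d*b^2
= (0)^2 - (-966)*(-9)^2
= 0 + 78246
= 78246

78246


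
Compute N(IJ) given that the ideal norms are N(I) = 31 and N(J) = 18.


N(IJ) = N(I) * N(J)
= 31 * 18
= 558

558


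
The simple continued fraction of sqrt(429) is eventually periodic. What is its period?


Run the CF algorithm for sqrt(429).
a_0 = floor(sqrt(429)) = 20; set m_0=0, q_0=1.
Recurrence: m' = q*a - m,  q' = (d - m'^2)/q,  a' = floor((a_0 + m')/q').
  step 1: m=20, q=29, a=1
  step 2: m=9, q=12, a=2
  step 3: m=15, q=17, a=2
  step 4: m=19, q=4, a=9
  step 5: m=17, q=35, a=1
  step 6: m=18, q=3, a=12
  step 7: m=18, q=35, a=1
  step 8: m=17, q=4, a=9
  step 9: m=19, q=17, a=2
  step 10: m=15, q=12, a=2
  step 11: m=9, q=29, a=1
  step 12: m=20, q=1, a=40
a_12 = 2*a_0 = 40, so the period closes here.
sqrt(429) = [20; 1, 2, 2, 9, 1, 12, 1, 9, 2, 2, 1, 40]
Period length = 12

12


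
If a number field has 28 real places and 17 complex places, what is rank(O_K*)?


By Dirichlet's unit theorem:
rank = r1 + r2 - 1
= 28 + 17 - 1
= 44

44


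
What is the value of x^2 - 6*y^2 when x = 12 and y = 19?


x^2 - d*y^2
= 12^2 - 6*19^2
= 144 - 2166
= -2022

-2022


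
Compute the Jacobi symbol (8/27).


Compute (8/27) via quadratic reciprocity:
  pull out 2: (2/27) = -1  (since 27 mod 8 = 3)
  pull out 2: (2/27) = -1  (since 27 mod 8 = 3)
  pull out 2: (2/27) = -1  (since 27 mod 8 = 3)
  (1/27) = 1
Product of signs = -1

-1


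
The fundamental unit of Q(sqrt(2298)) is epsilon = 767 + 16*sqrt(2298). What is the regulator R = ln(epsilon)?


epsilon = 767 + 16*sqrt(2298)
= 1533.9993
R = ln(1533.9993)
= 7.3356

7.3356


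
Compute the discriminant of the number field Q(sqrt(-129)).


For K = Q(sqrt(d)) with d squarefree: disc(K) = d if d = 1 mod 4, and disc(K) = 4d if d = 2 or 3 mod 4.
Here d = -129, and d mod 4 = 3.
d = 3 mod 4, not 1 (O_K = Z[sqrt(d)]), so disc(K) = 4d = 4 * (-129) = -516

-516


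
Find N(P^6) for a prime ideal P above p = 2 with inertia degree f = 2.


N(P^a) = p^(a*f)
= 2^(6*2)
= 2^12
= 4096

4096


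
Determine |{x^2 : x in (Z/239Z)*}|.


For prime p, the number of non-zero quadratic residues is (p-1)/2.
= (239-1)/2
= 119

119


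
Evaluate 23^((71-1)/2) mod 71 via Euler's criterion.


p = 71 is prime and the exponent is (p-1)/2 = 35, so by Euler's criterion 23^35 = (23/71) = +1 or -1 mod 71.
Compute by square-and-multiply:
  35 = 32 + 2 + 1 (binary 100011)
  Repeated squaring mod 71: 23^1 = 23, 23^2 = 32, 23^4 = 30, 23^8 = 48, 23^16 = 32, 23^32 = 30
  23^35 = 23^32 * 23^2 * 23^1 = 30 * 32 * 23 mod 71
    30 * 32 = 960 = 37 mod 71
    37 * 23 = 851 = 70 mod 71
  23^35 = 70 mod 71
Result 70 = p - 1 = -1 mod 71: 23 is a quadratic non-residue mod 71. As a residue in [0, p-1] the value is 70.
23^35 mod 71 = 70

70


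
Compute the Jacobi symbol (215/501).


Compute (215/501) via quadratic reciprocity:
  reciprocity: (215/501) -> +(501/215)
  reduce: (71/215)
  reciprocity: (71/215) -> -(215/71)
  reduce: (2/71)
  pull out 2: (2/71) = +1  (since 71 mod 8 = 7)
  (1/71) = 1
Product of signs = -1

-1


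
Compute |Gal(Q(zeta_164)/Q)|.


|Gal(Q(zeta_164)/Q)| = phi(164)
= 80

80


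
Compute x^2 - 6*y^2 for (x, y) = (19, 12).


x^2 - d*y^2
= 19^2 - 6*12^2
= 361 - 864
= -503

-503


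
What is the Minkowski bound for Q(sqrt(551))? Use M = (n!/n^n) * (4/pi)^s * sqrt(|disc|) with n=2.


d = 551, d mod 4 = 3, so disc(K) = 4d = 2204; |disc(K)| = 2204
Real quadratic field, so n = 2, s = r2 = 0, r1 = 2
M = (n!/n^n) * (4/pi)^s * sqrt(|disc(K)|) = (2!/2^2) * (4/pi)^0 * sqrt(2204)
= 0.5 * 1.000000 * 46.946778
= 23.4734

23.4734


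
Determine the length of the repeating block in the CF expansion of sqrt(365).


Run the CF algorithm for sqrt(365).
a_0 = floor(sqrt(365)) = 19; set m_0=0, q_0=1.
Recurrence: m' = q*a - m,  q' = (d - m'^2)/q,  a' = floor((a_0 + m')/q').
  step 1: m=19, q=4, a=9
  step 2: m=17, q=19, a=1
  step 3: m=2, q=19, a=1
  step 4: m=17, q=4, a=9
  step 5: m=19, q=1, a=38
a_5 = 2*a_0 = 38, so the period closes here.
sqrt(365) = [19; 9, 1, 1, 9, 38]
Period length = 5

5


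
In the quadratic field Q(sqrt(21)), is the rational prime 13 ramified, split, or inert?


K = Q(sqrt(21)). Since d mod 4 = 1, disc(K) = 21.
Check p | disc: 21 mod 13 = 8.
p does not divide disc. Compute Legendre symbol (d/p):
8^((13-1)/2) mod 13 = -1
(d/p) = -1, so p is inert: (p) stays prime with e=1, f=2, g=1.
Therefore p is inert.

inert


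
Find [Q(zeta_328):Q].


The degree equals Euler's totient phi(328).
328 = 2^3 * 41
phi(328) = 160

160


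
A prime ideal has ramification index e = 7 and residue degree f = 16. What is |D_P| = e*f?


|D_P| = e * f
= 7 * 16
= 112

112


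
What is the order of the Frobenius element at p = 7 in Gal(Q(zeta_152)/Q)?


The Frobenius at p in Gal(Q(zeta_n)/Q) = (Z/nZ)* is the class of p, so its order is ord_152(7), the smallest k >= 1 with 7^k = 1 mod 152.
n = 152 = 2^3 * 19, phi(152) = 72; the order divides phi(n).
Divisors of 72: 1, 2, 3, 4, 6, 8, 9, 12, 18, 24, 36, 72
Repeated squaring mod 152: 7^1 = 7, 7^2 = 49, 7^4 = 121, 7^8 = 49, 7^16 = 121, 7^32 = 49, 7^64 = 121
Test divisors in increasing order:
  k=1: 7^1 = 7 mod 152
  k=2: 7^2 = 49 mod 152
  k=3: 7^3 = 49 * 7 = 39 mod 152
  k=4: 7^4 = 121 mod 152
  k=6: 7^6 = 121 * 49 = 1 mod 152  <- first divisor giving 1
Order = 6

6


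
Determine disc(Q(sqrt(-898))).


For K = Q(sqrt(d)) with d squarefree: disc(K) = d if d = 1 mod 4, and disc(K) = 4d if d = 2 or 3 mod 4.
Here d = -898, and d mod 4 = 2.
d = 2 mod 4, not 1 (O_K = Z[sqrt(d)]), so disc(K) = 4d = 4 * (-898) = -3592

-3592


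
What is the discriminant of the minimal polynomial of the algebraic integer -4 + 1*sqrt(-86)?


The element -4 + 1*sqrt(-86) has minimal polynomial:
x^2 + 8*x + 102
Discriminant = (8)^2 - 4*(102)
= 64 - 408
= -344

-344


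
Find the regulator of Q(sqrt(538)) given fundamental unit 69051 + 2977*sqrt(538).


epsilon = 69051 + 2977*sqrt(538)
= 138102.0000
R = ln(138102.0000)
= 11.8357

11.8357


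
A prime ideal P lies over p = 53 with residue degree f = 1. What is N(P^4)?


N(P^a) = p^(a*f)
= 53^(4*1)
= 53^4
= 7890481

7890481


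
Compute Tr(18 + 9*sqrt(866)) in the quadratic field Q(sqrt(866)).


Tr(a + b*sqrt(d)) = (a + b*sqrt(d)) + (a - b*sqrt(d)) = 2a
= 2 * (18)
= 36

36


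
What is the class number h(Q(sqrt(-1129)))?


K = Q(sqrt(-1129)). d mod 4 = 3, so D = disc(K) = 4d = -4516
h(K) equals the number of primitive reduced positive-definite forms (a, b, c) = a*x^2 + b*x*y + c*y^2 with b^2 - 4ac = D,
where reduced means |b| <= a <= c, with b >= 0 whenever |b| = a or a = c, and primitive means gcd(a, b, c) = 1.
Reduced forces 3a^2 <= |D| = 4516, so 1 <= a <= 38; b must have the parity of D, and c = (b^2 - D)/(4a) must be an integer >= a.
Enumerate a = 1..38, b in [-a, a]:
  a=1: (1, 0, 1129)  [1]
  a=2: (2, 2, 565)  [1]
  a=3..4: none
  a=5: (5, -2, 226), (5, 2, 226)  [2]
  a=6..9: none
  a=10: (10, -2, 113), (10, 2, 113)  [2]
  a=11: (11, -4, 103), (11, 4, 103)  [2]
  a=12..18: none
  a=19: (19, -14, 62), (19, 14, 62)  [2]
  a=20..21: none
  a=22: (22, -18, 55), (22, 18, 55)  [2]
  a=23..24: none
  a=25: (25, -22, 50), (25, 22, 50)  [2]
  a=26..30: none
  a=31: (31, -14, 38), (31, 14, 38)  [2]
  a=32..38: none
Total reduced forms: 1 + 1 + 2 + 2 + 2 + 2 + 2 + 2 + 2 = 16
h = 16

16


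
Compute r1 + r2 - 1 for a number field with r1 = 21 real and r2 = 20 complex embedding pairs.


By Dirichlet's unit theorem:
rank = r1 + r2 - 1
= 21 + 20 - 1
= 40

40


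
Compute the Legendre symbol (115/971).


p = 971 is prime, so compute (115/971) with the reciprocity algorithm (Jacobi-symbol steps: pull out 2s via (2/n), flip via reciprocity, reduce):
  reciprocity: (115/971) -> -(971/115)
  reduce: (51/115)
  reciprocity: (51/115) -> -(115/51)
  reduce: (13/51)
  reciprocity: (13/51) -> +(51/13)
  reduce: (12/13)
  pull out 2: (2/13) = -1  (since 13 mod 8 = 5)
  pull out 2: (2/13) = -1  (since 13 mod 8 = 5)
  reciprocity: (3/13) -> +(13/3)
  reduce: (1/3)
  (1/3) = 1
Product of signs = 1
(115/971) = 1

1


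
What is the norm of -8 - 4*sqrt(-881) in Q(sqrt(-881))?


N(a + b*sqrt(d)) = a^2 - d*b^2
= (-8)^2 - (-881)*(-4)^2
= 64 + 14096
= 14160

14160


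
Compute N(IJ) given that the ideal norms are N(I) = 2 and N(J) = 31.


N(IJ) = N(I) * N(J)
= 2 * 31
= 62

62


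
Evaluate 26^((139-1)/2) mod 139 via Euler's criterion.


p = 139 is prime and the exponent is (p-1)/2 = 69, so by Euler's criterion 26^69 = (26/139) = +1 or -1 mod 139.
Compute by square-and-multiply:
  69 = 64 + 4 + 1 (binary 1000101)
  Repeated squaring mod 139: 26^1 = 26, 26^2 = 120, 26^4 = 83, 26^8 = 78, 26^16 = 107, 26^32 = 51, 26^64 = 99
  26^69 = 26^64 * 26^4 * 26^1 = 99 * 83 * 26 mod 139
    99 * 83 = 8217 = 16 mod 139
    16 * 26 = 416 = 138 mod 139
  26^69 = 138 mod 139
Result 138 = p - 1 = -1 mod 139: 26 is a quadratic non-residue mod 139. As a residue in [0, p-1] the value is 138.
26^69 mod 139 = 138

138


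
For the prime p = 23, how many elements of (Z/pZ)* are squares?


For prime p, the number of non-zero quadratic residues is (p-1)/2.
= (23-1)/2
= 11

11


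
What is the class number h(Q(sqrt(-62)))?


K = Q(sqrt(-62)). d mod 4 = 2, so D = disc(K) = 4d = -248
h(K) equals the number of primitive reduced positive-definite forms (a, b, c) = a*x^2 + b*x*y + c*y^2 with b^2 - 4ac = D,
where reduced means |b| <= a <= c, with b >= 0 whenever |b| = a or a = c, and primitive means gcd(a, b, c) = 1.
Reduced forces 3a^2 <= |D| = 248, so 1 <= a <= 9; b must have the parity of D, and c = (b^2 - D)/(4a) must be an integer >= a.
Enumerate a = 1..9, b in [-a, a]:
  a=1: (1, 0, 62)  [1]
  a=2: (2, 0, 31)  [1]
  a=3: (3, -2, 21), (3, 2, 21)  [2]
  a=4..5: none
  a=6: (6, -4, 11), (6, 4, 11)  [2]
  a=7: (7, -2, 9), (7, 2, 9)  [2]
  a=8..9: none
Total reduced forms: 1 + 1 + 2 + 2 + 2 = 8
h = 8

8


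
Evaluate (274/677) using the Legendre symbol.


p = 677 is prime, so compute (274/677) with the reciprocity algorithm (Jacobi-symbol steps: pull out 2s via (2/n), flip via reciprocity, reduce):
  pull out 2: (2/677) = -1  (since 677 mod 8 = 5)
  reciprocity: (137/677) -> +(677/137)
  reduce: (129/137)
  reciprocity: (129/137) -> +(137/129)
  reduce: (8/129)
  pull out 2: (2/129) = +1  (since 129 mod 8 = 1)
  pull out 2: (2/129) = +1  (since 129 mod 8 = 1)
  pull out 2: (2/129) = +1  (since 129 mod 8 = 1)
  (1/129) = 1
Product of signs = -1
(274/677) = -1

-1


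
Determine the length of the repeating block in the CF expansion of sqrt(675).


Run the CF algorithm for sqrt(675).
a_0 = floor(sqrt(675)) = 25; set m_0=0, q_0=1.
Recurrence: m' = q*a - m,  q' = (d - m'^2)/q,  a' = floor((a_0 + m')/q').
  step 1: m=25, q=50, a=1
  step 2: m=25, q=1, a=50
a_2 = 2*a_0 = 50, so the period closes here.
sqrt(675) = [25; 1, 50]
Period length = 2

2


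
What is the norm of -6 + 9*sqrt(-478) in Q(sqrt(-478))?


N(a + b*sqrt(d)) = a^2 - d*b^2
= (-6)^2 - (-478)*(9)^2
= 36 + 38718
= 38754

38754


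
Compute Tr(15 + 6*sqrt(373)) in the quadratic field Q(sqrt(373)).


Tr(a + b*sqrt(d)) = (a + b*sqrt(d)) + (a - b*sqrt(d)) = 2a
= 2 * (15)
= 30

30


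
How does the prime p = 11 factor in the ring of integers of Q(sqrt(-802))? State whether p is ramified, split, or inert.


K = Q(sqrt(-802)). Since d mod 4 = 2, disc(K) = -3208.
Check p | disc: -3208 mod 11 = 4.
p does not divide disc. Compute Legendre symbol (d/p):
1^((11-1)/2) mod 11 = 1
(d/p) = 1, so p splits: (p) = P*P' with e=1, f=1, g=2.
Therefore p is split.

split


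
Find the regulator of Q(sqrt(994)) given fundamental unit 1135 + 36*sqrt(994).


epsilon = 1135 + 36*sqrt(994)
= 2269.9996
R = ln(2269.9996)
= 7.7275

7.7275


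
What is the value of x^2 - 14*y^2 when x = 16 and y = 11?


x^2 - d*y^2
= 16^2 - 14*11^2
= 256 - 1694
= -1438

-1438


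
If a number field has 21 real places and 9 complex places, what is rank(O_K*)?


By Dirichlet's unit theorem:
rank = r1 + r2 - 1
= 21 + 9 - 1
= 29

29


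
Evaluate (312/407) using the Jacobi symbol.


Compute (312/407) via quadratic reciprocity:
  pull out 2: (2/407) = +1  (since 407 mod 8 = 7)
  pull out 2: (2/407) = +1  (since 407 mod 8 = 7)
  pull out 2: (2/407) = +1  (since 407 mod 8 = 7)
  reciprocity: (39/407) -> -(407/39)
  reduce: (17/39)
  reciprocity: (17/39) -> +(39/17)
  reduce: (5/17)
  reciprocity: (5/17) -> +(17/5)
  reduce: (2/5)
  pull out 2: (2/5) = -1  (since 5 mod 8 = 5)
  (1/5) = 1
Product of signs = 1

1


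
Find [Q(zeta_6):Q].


The degree equals Euler's totient phi(6).
6 = 2 * 3
phi(6) = 2

2


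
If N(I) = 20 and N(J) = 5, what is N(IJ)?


N(IJ) = N(I) * N(J)
= 20 * 5
= 100

100


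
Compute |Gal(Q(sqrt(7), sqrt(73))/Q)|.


The 2 square roots of distinct primes are multiplicatively independent over Q,
so [K:Q] = 2^2 and Gal(K/Q) is isomorphic to (Z/2Z)^2.
|Gal| = 2^2 = 4

4


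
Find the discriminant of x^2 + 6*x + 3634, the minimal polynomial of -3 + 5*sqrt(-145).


The element -3 + 5*sqrt(-145) has minimal polynomial:
x^2 + 6*x + 3634
Discriminant = (6)^2 - 4*(3634)
= 36 - 14536
= -14500

-14500


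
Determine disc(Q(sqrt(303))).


For K = Q(sqrt(d)) with d squarefree: disc(K) = d if d = 1 mod 4, and disc(K) = 4d if d = 2 or 3 mod 4.
Here d = 303, and d mod 4 = 3.
d = 3 mod 4, not 1 (O_K = Z[sqrt(d)]), so disc(K) = 4d = 4 * (303) = 1212

1212


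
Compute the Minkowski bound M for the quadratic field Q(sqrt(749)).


d = 749, d mod 4 = 1, so disc(K) = d = 749; |disc(K)| = 749
Real quadratic field, so n = 2, s = r2 = 0, r1 = 2
M = (n!/n^n) * (4/pi)^s * sqrt(|disc(K)|) = (2!/2^2) * (4/pi)^0 * sqrt(749)
= 0.5 * 1.000000 * 27.367864
= 13.6839

13.6839


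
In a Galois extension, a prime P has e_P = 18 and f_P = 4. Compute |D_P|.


|D_P| = e * f
= 18 * 4
= 72

72


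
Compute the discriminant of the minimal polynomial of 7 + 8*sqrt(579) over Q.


The element 7 + 8*sqrt(579) has minimal polynomial:
x^2 - 14*x - 37007
Discriminant = (-14)^2 - 4*(-37007)
= 196 + 148028
= 148224

148224


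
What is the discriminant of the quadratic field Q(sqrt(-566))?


For K = Q(sqrt(d)) with d squarefree: disc(K) = d if d = 1 mod 4, and disc(K) = 4d if d = 2 or 3 mod 4.
Here d = -566, and d mod 4 = 2.
d = 2 mod 4, not 1 (O_K = Z[sqrt(d)]), so disc(K) = 4d = 4 * (-566) = -2264

-2264


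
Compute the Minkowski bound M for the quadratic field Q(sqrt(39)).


d = 39, d mod 4 = 3, so disc(K) = 4d = 156; |disc(K)| = 156
Real quadratic field, so n = 2, s = r2 = 0, r1 = 2
M = (n!/n^n) * (4/pi)^s * sqrt(|disc(K)|) = (2!/2^2) * (4/pi)^0 * sqrt(156)
= 0.5 * 1.000000 * 12.489996
= 6.2450

6.2450


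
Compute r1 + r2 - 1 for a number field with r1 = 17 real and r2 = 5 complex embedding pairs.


By Dirichlet's unit theorem:
rank = r1 + r2 - 1
= 17 + 5 - 1
= 21

21


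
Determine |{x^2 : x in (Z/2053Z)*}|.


For prime p, the number of non-zero quadratic residues is (p-1)/2.
= (2053-1)/2
= 1026

1026


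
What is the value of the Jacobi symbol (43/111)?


Compute (43/111) via quadratic reciprocity:
  reciprocity: (43/111) -> -(111/43)
  reduce: (25/43)
  reciprocity: (25/43) -> +(43/25)
  reduce: (18/25)
  pull out 2: (2/25) = +1  (since 25 mod 8 = 1)
  reciprocity: (9/25) -> +(25/9)
  reduce: (7/9)
  reciprocity: (7/9) -> +(9/7)
  reduce: (2/7)
  pull out 2: (2/7) = +1  (since 7 mod 8 = 7)
  (1/7) = 1
Product of signs = -1

-1
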